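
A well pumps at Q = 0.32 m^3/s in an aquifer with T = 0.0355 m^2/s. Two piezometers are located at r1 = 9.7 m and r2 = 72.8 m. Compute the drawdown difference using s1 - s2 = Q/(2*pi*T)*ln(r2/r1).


Thiem equation: s1 - s2 = Q/(2*pi*T) * ln(r2/r1).
ln(r2/r1) = ln(72.8/9.7) = 2.0156.
Q/(2*pi*T) = 0.32 / (2*pi*0.0355) = 0.32 / 0.2231 = 1.4346.
s1 - s2 = 1.4346 * 2.0156 = 2.8916 m.

2.8916


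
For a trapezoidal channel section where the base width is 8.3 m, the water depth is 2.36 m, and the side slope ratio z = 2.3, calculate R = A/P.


For a trapezoidal section with side slope z:
A = (b + z*y)*y = (8.3 + 2.3*2.36)*2.36 = 32.398 m^2.
P = b + 2*y*sqrt(1 + z^2) = 8.3 + 2*2.36*sqrt(1 + 2.3^2) = 20.138 m.
R = A/P = 32.398 / 20.138 = 1.6088 m.

1.6088


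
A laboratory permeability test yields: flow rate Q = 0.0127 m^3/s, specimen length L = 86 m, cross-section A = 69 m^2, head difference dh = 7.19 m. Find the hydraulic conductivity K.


From K = Q*L / (A*dh):
Numerator: Q*L = 0.0127 * 86 = 1.0922.
Denominator: A*dh = 69 * 7.19 = 496.11.
K = 1.0922 / 496.11 = 0.002202 m/s.

0.002202


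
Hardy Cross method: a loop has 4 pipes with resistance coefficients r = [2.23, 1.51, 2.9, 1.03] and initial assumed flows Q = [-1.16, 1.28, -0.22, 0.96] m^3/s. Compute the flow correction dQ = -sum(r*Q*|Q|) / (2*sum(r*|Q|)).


Numerator terms (r*Q*|Q|): 2.23*-1.16*|-1.16| = -3.0007; 1.51*1.28*|1.28| = 2.474; 2.9*-0.22*|-0.22| = -0.1404; 1.03*0.96*|0.96| = 0.9492.
Sum of numerator = 0.2822.
Denominator terms (r*|Q|): 2.23*|-1.16| = 2.5868; 1.51*|1.28| = 1.9328; 2.9*|-0.22| = 0.638; 1.03*|0.96| = 0.9888.
2 * sum of denominator = 2 * 6.1464 = 12.2928.
dQ = -0.2822 / 12.2928 = -0.023 m^3/s.

-0.023


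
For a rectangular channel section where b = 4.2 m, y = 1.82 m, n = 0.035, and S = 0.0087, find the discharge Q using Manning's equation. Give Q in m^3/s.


For a rectangular channel, the cross-sectional area A = b * y = 4.2 * 1.82 = 7.64 m^2.
The wetted perimeter P = b + 2y = 4.2 + 2*1.82 = 7.84 m.
Hydraulic radius R = A/P = 7.64/7.84 = 0.975 m.
Velocity V = (1/n)*R^(2/3)*S^(1/2) = (1/0.035)*0.975^(2/3)*0.0087^(1/2) = 2.6204 m/s.
Discharge Q = A * V = 7.64 * 2.6204 = 20.03 m^3/s.

20.03


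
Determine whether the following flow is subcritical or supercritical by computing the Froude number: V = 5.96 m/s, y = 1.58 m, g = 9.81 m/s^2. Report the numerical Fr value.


The Froude number is defined as Fr = V / sqrt(g*y).
g*y = 9.81 * 1.58 = 15.4998.
sqrt(g*y) = sqrt(15.4998) = 3.937.
Fr = 5.96 / 3.937 = 1.5139.
Since Fr > 1, the flow is supercritical.

1.5139


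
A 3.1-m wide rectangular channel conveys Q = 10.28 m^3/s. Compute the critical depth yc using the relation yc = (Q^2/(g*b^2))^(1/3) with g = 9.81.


Using yc = (Q^2 / (g * b^2))^(1/3):
Q^2 = 10.28^2 = 105.68.
g * b^2 = 9.81 * 3.1^2 = 9.81 * 9.61 = 94.27.
Q^2 / (g*b^2) = 105.68 / 94.27 = 1.121.
yc = 1.121^(1/3) = 1.0388 m.

1.0388


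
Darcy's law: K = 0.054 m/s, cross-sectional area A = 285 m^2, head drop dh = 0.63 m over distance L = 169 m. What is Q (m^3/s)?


Darcy's law: Q = K * A * i, where i = dh/L.
Hydraulic gradient i = 0.63 / 169 = 0.003728.
Q = 0.054 * 285 * 0.003728
  = 0.0574 m^3/s.

0.0574


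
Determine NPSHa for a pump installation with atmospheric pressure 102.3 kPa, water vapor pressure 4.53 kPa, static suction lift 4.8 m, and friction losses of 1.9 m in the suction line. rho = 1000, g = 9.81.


NPSHa = p_atm/(rho*g) - z_s - hf_s - p_vap/(rho*g).
p_atm/(rho*g) = 102.3*1000 / (1000*9.81) = 10.428 m.
p_vap/(rho*g) = 4.53*1000 / (1000*9.81) = 0.462 m.
NPSHa = 10.428 - 4.8 - 1.9 - 0.462
      = 3.27 m.

3.27


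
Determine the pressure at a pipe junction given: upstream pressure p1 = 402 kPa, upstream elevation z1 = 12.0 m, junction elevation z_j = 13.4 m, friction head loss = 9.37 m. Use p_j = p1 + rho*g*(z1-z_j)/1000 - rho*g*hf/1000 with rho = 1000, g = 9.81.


Junction pressure: p_j = p1 + rho*g*(z1 - z_j)/1000 - rho*g*hf/1000.
Elevation term = 1000*9.81*(12.0 - 13.4)/1000 = -13.734 kPa.
Friction term = 1000*9.81*9.37/1000 = 91.92 kPa.
p_j = 402 + -13.734 - 91.92 = 296.35 kPa.

296.35


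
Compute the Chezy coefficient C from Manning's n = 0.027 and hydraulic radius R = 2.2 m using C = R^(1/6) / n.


The Chezy coefficient relates to Manning's n through C = R^(1/6) / n.
R^(1/6) = 2.2^(1/6) = 1.140435.
C = 1.140435 / 0.027 = 42.24 m^(1/2)/s.

42.24


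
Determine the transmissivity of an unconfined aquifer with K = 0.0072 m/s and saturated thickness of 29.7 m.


Transmissivity is defined as T = K * h.
T = 0.0072 * 29.7
  = 0.2138 m^2/s.

0.2138


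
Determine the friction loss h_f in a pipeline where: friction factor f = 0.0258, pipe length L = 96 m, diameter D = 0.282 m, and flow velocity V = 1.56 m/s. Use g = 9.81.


Darcy-Weisbach equation: h_f = f * (L/D) * V^2/(2g).
f * L/D = 0.0258 * 96/0.282 = 8.783.
V^2/(2g) = 1.56^2 / (2*9.81) = 2.4336 / 19.62 = 0.124 m.
h_f = 8.783 * 0.124 = 1.089 m.

1.089


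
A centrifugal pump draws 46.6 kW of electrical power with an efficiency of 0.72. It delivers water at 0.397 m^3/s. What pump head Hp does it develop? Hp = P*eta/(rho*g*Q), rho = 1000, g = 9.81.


Pump head formula: Hp = P * eta / (rho * g * Q).
Numerator: P * eta = 46.6 * 1000 * 0.72 = 33552.0 W.
Denominator: rho * g * Q = 1000 * 9.81 * 0.397 = 3894.57.
Hp = 33552.0 / 3894.57 = 8.62 m.

8.62


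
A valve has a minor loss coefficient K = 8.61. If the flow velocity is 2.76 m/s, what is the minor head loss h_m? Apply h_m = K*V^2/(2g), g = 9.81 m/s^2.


Minor loss formula: h_m = K * V^2/(2g).
V^2 = 2.76^2 = 7.6176.
V^2/(2g) = 7.6176 / 19.62 = 0.3883 m.
h_m = 8.61 * 0.3883 = 3.3429 m.

3.3429


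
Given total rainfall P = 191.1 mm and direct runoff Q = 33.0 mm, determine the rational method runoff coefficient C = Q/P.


The runoff coefficient C = runoff depth / rainfall depth.
C = 33.0 / 191.1
  = 0.1727.

0.1727


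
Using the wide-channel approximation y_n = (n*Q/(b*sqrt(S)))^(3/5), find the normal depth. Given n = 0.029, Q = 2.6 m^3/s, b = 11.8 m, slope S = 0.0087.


We use the wide-channel approximation y_n = (n*Q/(b*sqrt(S)))^(3/5).
sqrt(S) = sqrt(0.0087) = 0.093274.
Numerator: n*Q = 0.029 * 2.6 = 0.0754.
Denominator: b*sqrt(S) = 11.8 * 0.093274 = 1.100633.
arg = 0.0685.
y_n = 0.0685^(3/5) = 0.2002 m.

0.2002


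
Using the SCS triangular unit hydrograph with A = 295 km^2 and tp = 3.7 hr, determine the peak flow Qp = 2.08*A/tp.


SCS formula: Qp = 2.08 * A / tp.
Qp = 2.08 * 295 / 3.7
   = 613.6 / 3.7
   = 165.84 m^3/s per cm.

165.84


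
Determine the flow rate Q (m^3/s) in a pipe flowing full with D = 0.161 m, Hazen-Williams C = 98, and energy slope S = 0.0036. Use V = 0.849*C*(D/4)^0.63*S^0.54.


For a full circular pipe, R = D/4 = 0.161/4 = 0.0403 m.
V = 0.849 * 98 * 0.0403^0.63 * 0.0036^0.54
  = 0.849 * 98 * 0.13213 * 0.047907
  = 0.5267 m/s.
Pipe area A = pi*D^2/4 = pi*0.161^2/4 = 0.0204 m^2.
Q = A * V = 0.0204 * 0.5267 = 0.0107 m^3/s.

0.0107


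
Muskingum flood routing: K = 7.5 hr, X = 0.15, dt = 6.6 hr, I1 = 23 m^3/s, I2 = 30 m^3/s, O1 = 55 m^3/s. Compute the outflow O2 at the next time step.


Muskingum coefficients:
denom = 2*K*(1-X) + dt = 2*7.5*(1-0.15) + 6.6 = 19.35.
C0 = (dt - 2*K*X)/denom = (6.6 - 2*7.5*0.15)/19.35 = 0.2248.
C1 = (dt + 2*K*X)/denom = (6.6 + 2*7.5*0.15)/19.35 = 0.4574.
C2 = (2*K*(1-X) - dt)/denom = 0.3178.
O2 = C0*I2 + C1*I1 + C2*O1
   = 0.2248*30 + 0.4574*23 + 0.3178*55
   = 34.74 m^3/s.

34.74


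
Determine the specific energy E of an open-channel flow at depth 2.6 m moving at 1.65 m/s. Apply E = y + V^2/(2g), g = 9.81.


Specific energy E = y + V^2/(2g).
Velocity head = V^2/(2g) = 1.65^2 / (2*9.81) = 2.7225 / 19.62 = 0.1388 m.
E = 2.6 + 0.1388 = 2.7388 m.

2.7388


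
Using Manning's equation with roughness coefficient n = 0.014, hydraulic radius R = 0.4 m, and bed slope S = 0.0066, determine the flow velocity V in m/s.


Manning's equation gives V = (1/n) * R^(2/3) * S^(1/2).
First, compute R^(2/3) = 0.4^(2/3) = 0.5429.
Next, S^(1/2) = 0.0066^(1/2) = 0.08124.
Then 1/n = 1/0.014 = 71.43.
V = 71.43 * 0.5429 * 0.08124 = 3.1503 m/s.

3.1503


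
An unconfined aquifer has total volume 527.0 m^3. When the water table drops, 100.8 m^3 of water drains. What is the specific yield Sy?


Specific yield Sy = Volume drained / Total volume.
Sy = 100.8 / 527.0
   = 0.1913.

0.1913


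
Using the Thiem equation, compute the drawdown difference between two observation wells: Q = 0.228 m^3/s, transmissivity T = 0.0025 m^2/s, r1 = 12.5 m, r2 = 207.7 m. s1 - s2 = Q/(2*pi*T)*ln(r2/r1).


Thiem equation: s1 - s2 = Q/(2*pi*T) * ln(r2/r1).
ln(r2/r1) = ln(207.7/12.5) = 2.8104.
Q/(2*pi*T) = 0.228 / (2*pi*0.0025) = 0.228 / 0.0157 = 14.5149.
s1 - s2 = 14.5149 * 2.8104 = 40.7923 m.

40.7923


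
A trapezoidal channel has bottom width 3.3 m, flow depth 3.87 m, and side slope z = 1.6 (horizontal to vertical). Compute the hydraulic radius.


For a trapezoidal section with side slope z:
A = (b + z*y)*y = (3.3 + 1.6*3.87)*3.87 = 36.734 m^2.
P = b + 2*y*sqrt(1 + z^2) = 3.3 + 2*3.87*sqrt(1 + 1.6^2) = 17.904 m.
R = A/P = 36.734 / 17.904 = 2.0517 m.

2.0517


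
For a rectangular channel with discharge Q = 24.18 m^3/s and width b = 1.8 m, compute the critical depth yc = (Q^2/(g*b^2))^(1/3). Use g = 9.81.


Using yc = (Q^2 / (g * b^2))^(1/3):
Q^2 = 24.18^2 = 584.67.
g * b^2 = 9.81 * 1.8^2 = 9.81 * 3.24 = 31.78.
Q^2 / (g*b^2) = 584.67 / 31.78 = 18.3974.
yc = 18.3974^(1/3) = 2.6398 m.

2.6398


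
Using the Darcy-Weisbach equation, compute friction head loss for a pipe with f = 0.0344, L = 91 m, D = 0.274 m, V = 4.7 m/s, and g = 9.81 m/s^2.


Darcy-Weisbach equation: h_f = f * (L/D) * V^2/(2g).
f * L/D = 0.0344 * 91/0.274 = 11.4248.
V^2/(2g) = 4.7^2 / (2*9.81) = 22.09 / 19.62 = 1.1259 m.
h_f = 11.4248 * 1.1259 = 12.863 m.

12.863


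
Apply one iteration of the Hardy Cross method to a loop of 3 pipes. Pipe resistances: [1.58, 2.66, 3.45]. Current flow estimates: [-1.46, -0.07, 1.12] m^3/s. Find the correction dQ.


Numerator terms (r*Q*|Q|): 1.58*-1.46*|-1.46| = -3.3679; 2.66*-0.07*|-0.07| = -0.013; 3.45*1.12*|1.12| = 4.3277.
Sum of numerator = 0.9467.
Denominator terms (r*|Q|): 1.58*|-1.46| = 2.3068; 2.66*|-0.07| = 0.1862; 3.45*|1.12| = 3.864.
2 * sum of denominator = 2 * 6.357 = 12.714.
dQ = -0.9467 / 12.714 = -0.0745 m^3/s.

-0.0745


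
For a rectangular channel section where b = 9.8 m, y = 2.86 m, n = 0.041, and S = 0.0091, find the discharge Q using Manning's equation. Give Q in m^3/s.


For a rectangular channel, the cross-sectional area A = b * y = 9.8 * 2.86 = 28.03 m^2.
The wetted perimeter P = b + 2y = 9.8 + 2*2.86 = 15.52 m.
Hydraulic radius R = A/P = 28.03/15.52 = 1.8059 m.
Velocity V = (1/n)*R^(2/3)*S^(1/2) = (1/0.041)*1.8059^(2/3)*0.0091^(1/2) = 3.4504 m/s.
Discharge Q = A * V = 28.03 * 3.4504 = 96.708 m^3/s.

96.708


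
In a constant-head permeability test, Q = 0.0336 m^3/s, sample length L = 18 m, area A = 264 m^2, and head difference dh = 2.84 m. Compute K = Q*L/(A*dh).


From K = Q*L / (A*dh):
Numerator: Q*L = 0.0336 * 18 = 0.6048.
Denominator: A*dh = 264 * 2.84 = 749.76.
K = 0.6048 / 749.76 = 0.000807 m/s.

0.000807


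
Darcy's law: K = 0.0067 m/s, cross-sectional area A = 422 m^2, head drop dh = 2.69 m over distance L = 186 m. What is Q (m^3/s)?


Darcy's law: Q = K * A * i, where i = dh/L.
Hydraulic gradient i = 2.69 / 186 = 0.014462.
Q = 0.0067 * 422 * 0.014462
  = 0.0409 m^3/s.

0.0409


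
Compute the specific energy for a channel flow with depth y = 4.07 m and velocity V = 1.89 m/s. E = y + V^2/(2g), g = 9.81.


Specific energy E = y + V^2/(2g).
Velocity head = V^2/(2g) = 1.89^2 / (2*9.81) = 3.5721 / 19.62 = 0.1821 m.
E = 4.07 + 0.1821 = 4.2521 m.

4.2521


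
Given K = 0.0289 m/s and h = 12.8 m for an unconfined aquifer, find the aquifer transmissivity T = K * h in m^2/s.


Transmissivity is defined as T = K * h.
T = 0.0289 * 12.8
  = 0.3699 m^2/s.

0.3699


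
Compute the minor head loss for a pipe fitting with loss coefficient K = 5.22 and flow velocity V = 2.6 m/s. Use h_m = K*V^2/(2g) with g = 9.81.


Minor loss formula: h_m = K * V^2/(2g).
V^2 = 2.6^2 = 6.76.
V^2/(2g) = 6.76 / 19.62 = 0.3445 m.
h_m = 5.22 * 0.3445 = 1.7985 m.

1.7985


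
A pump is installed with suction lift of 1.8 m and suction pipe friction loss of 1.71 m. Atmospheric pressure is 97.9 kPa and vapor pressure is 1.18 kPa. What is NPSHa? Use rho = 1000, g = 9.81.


NPSHa = p_atm/(rho*g) - z_s - hf_s - p_vap/(rho*g).
p_atm/(rho*g) = 97.9*1000 / (1000*9.81) = 9.98 m.
p_vap/(rho*g) = 1.18*1000 / (1000*9.81) = 0.12 m.
NPSHa = 9.98 - 1.8 - 1.71 - 0.12
      = 6.35 m.

6.35


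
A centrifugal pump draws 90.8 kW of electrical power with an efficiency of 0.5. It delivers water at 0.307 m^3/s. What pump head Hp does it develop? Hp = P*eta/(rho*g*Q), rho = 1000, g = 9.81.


Pump head formula: Hp = P * eta / (rho * g * Q).
Numerator: P * eta = 90.8 * 1000 * 0.5 = 45400.0 W.
Denominator: rho * g * Q = 1000 * 9.81 * 0.307 = 3011.67.
Hp = 45400.0 / 3011.67 = 15.07 m.

15.07


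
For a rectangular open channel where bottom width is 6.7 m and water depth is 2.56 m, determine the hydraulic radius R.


For a rectangular section:
Flow area A = b * y = 6.7 * 2.56 = 17.15 m^2.
Wetted perimeter P = b + 2y = 6.7 + 2*2.56 = 11.82 m.
Hydraulic radius R = A/P = 17.15 / 11.82 = 1.4511 m.

1.4511


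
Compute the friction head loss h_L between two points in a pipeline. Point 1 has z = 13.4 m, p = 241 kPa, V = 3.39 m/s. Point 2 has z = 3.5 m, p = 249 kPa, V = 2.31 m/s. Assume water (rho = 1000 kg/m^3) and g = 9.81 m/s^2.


Total head at each section: H = z + p/(rho*g) + V^2/(2g).
H1 = 13.4 + 241*1000/(1000*9.81) + 3.39^2/(2*9.81)
   = 13.4 + 24.567 + 0.5857
   = 38.553 m.
H2 = 3.5 + 249*1000/(1000*9.81) + 2.31^2/(2*9.81)
   = 3.5 + 25.382 + 0.272
   = 29.154 m.
h_L = H1 - H2 = 38.553 - 29.154 = 9.398 m.

9.398


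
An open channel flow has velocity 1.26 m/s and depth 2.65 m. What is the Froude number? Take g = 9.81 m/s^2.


The Froude number is defined as Fr = V / sqrt(g*y).
g*y = 9.81 * 2.65 = 25.9965.
sqrt(g*y) = sqrt(25.9965) = 5.0987.
Fr = 1.26 / 5.0987 = 0.2471.

0.2471


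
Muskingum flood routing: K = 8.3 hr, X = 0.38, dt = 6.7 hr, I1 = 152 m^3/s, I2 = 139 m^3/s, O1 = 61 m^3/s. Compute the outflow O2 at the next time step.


Muskingum coefficients:
denom = 2*K*(1-X) + dt = 2*8.3*(1-0.38) + 6.7 = 16.992.
C0 = (dt - 2*K*X)/denom = (6.7 - 2*8.3*0.38)/16.992 = 0.0231.
C1 = (dt + 2*K*X)/denom = (6.7 + 2*8.3*0.38)/16.992 = 0.7655.
C2 = (2*K*(1-X) - dt)/denom = 0.2114.
O2 = C0*I2 + C1*I1 + C2*O1
   = 0.0231*139 + 0.7655*152 + 0.2114*61
   = 132.46 m^3/s.

132.46


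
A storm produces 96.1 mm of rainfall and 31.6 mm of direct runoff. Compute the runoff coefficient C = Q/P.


The runoff coefficient C = runoff depth / rainfall depth.
C = 31.6 / 96.1
  = 0.3288.

0.3288


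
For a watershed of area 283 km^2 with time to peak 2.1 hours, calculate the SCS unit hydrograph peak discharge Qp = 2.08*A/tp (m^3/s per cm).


SCS formula: Qp = 2.08 * A / tp.
Qp = 2.08 * 283 / 2.1
   = 588.64 / 2.1
   = 280.3 m^3/s per cm.

280.3


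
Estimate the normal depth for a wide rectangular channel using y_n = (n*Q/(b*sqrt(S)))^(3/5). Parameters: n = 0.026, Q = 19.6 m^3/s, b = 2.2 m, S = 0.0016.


We use the wide-channel approximation y_n = (n*Q/(b*sqrt(S)))^(3/5).
sqrt(S) = sqrt(0.0016) = 0.04.
Numerator: n*Q = 0.026 * 19.6 = 0.5096.
Denominator: b*sqrt(S) = 2.2 * 0.04 = 0.088.
arg = 5.7909.
y_n = 5.7909^(3/5) = 2.8685 m.

2.8685


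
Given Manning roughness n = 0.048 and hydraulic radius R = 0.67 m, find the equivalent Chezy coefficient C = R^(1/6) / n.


The Chezy coefficient relates to Manning's n through C = R^(1/6) / n.
R^(1/6) = 0.67^(1/6) = 0.935433.
C = 0.935433 / 0.048 = 19.49 m^(1/2)/s.

19.49


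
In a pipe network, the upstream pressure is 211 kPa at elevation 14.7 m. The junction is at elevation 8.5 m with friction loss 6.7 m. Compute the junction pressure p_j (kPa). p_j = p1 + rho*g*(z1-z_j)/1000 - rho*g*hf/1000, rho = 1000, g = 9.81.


Junction pressure: p_j = p1 + rho*g*(z1 - z_j)/1000 - rho*g*hf/1000.
Elevation term = 1000*9.81*(14.7 - 8.5)/1000 = 60.822 kPa.
Friction term = 1000*9.81*6.7/1000 = 65.727 kPa.
p_j = 211 + 60.822 - 65.727 = 206.09 kPa.

206.09


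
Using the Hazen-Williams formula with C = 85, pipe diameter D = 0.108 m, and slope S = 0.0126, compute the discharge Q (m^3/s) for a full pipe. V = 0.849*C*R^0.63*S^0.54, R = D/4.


For a full circular pipe, R = D/4 = 0.108/4 = 0.027 m.
V = 0.849 * 85 * 0.027^0.63 * 0.0126^0.54
  = 0.849 * 85 * 0.102745 * 0.094232
  = 0.6987 m/s.
Pipe area A = pi*D^2/4 = pi*0.108^2/4 = 0.0092 m^2.
Q = A * V = 0.0092 * 0.6987 = 0.0064 m^3/s.

0.0064


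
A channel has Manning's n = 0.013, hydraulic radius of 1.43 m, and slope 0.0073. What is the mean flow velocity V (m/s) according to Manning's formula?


Manning's equation gives V = (1/n) * R^(2/3) * S^(1/2).
First, compute R^(2/3) = 1.43^(2/3) = 1.2693.
Next, S^(1/2) = 0.0073^(1/2) = 0.08544.
Then 1/n = 1/0.013 = 76.92.
V = 76.92 * 1.2693 * 0.08544 = 8.3421 m/s.

8.3421


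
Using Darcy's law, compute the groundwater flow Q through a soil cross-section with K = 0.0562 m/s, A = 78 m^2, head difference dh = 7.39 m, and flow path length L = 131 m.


Darcy's law: Q = K * A * i, where i = dh/L.
Hydraulic gradient i = 7.39 / 131 = 0.056412.
Q = 0.0562 * 78 * 0.056412
  = 0.2473 m^3/s.

0.2473


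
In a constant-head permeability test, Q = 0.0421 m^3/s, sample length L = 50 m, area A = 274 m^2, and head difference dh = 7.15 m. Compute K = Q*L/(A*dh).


From K = Q*L / (A*dh):
Numerator: Q*L = 0.0421 * 50 = 2.105.
Denominator: A*dh = 274 * 7.15 = 1959.1.
K = 2.105 / 1959.1 = 0.001074 m/s.

0.001074


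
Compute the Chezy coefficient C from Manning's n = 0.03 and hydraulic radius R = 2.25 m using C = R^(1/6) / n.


The Chezy coefficient relates to Manning's n through C = R^(1/6) / n.
R^(1/6) = 2.25^(1/6) = 1.144714.
C = 1.144714 / 0.03 = 38.16 m^(1/2)/s.

38.16


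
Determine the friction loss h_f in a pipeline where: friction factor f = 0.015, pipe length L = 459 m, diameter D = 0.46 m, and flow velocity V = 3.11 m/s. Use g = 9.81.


Darcy-Weisbach equation: h_f = f * (L/D) * V^2/(2g).
f * L/D = 0.015 * 459/0.46 = 14.9674.
V^2/(2g) = 3.11^2 / (2*9.81) = 9.6721 / 19.62 = 0.493 m.
h_f = 14.9674 * 0.493 = 7.378 m.

7.378


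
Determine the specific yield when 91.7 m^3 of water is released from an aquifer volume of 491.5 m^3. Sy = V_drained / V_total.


Specific yield Sy = Volume drained / Total volume.
Sy = 91.7 / 491.5
   = 0.1866.

0.1866


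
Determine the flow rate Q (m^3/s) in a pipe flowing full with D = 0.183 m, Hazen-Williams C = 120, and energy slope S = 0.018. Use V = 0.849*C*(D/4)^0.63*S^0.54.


For a full circular pipe, R = D/4 = 0.183/4 = 0.0457 m.
V = 0.849 * 120 * 0.0457^0.63 * 0.018^0.54
  = 0.849 * 120 * 0.143234 * 0.114248
  = 1.6672 m/s.
Pipe area A = pi*D^2/4 = pi*0.183^2/4 = 0.0263 m^2.
Q = A * V = 0.0263 * 1.6672 = 0.0439 m^3/s.

0.0439


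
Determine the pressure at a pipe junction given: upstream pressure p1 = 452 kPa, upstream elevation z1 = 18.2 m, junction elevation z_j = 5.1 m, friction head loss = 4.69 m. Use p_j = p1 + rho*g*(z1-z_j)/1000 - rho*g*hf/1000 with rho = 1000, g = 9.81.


Junction pressure: p_j = p1 + rho*g*(z1 - z_j)/1000 - rho*g*hf/1000.
Elevation term = 1000*9.81*(18.2 - 5.1)/1000 = 128.511 kPa.
Friction term = 1000*9.81*4.69/1000 = 46.009 kPa.
p_j = 452 + 128.511 - 46.009 = 534.5 kPa.

534.5


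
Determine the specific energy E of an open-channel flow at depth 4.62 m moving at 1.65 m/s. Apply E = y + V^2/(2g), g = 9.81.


Specific energy E = y + V^2/(2g).
Velocity head = V^2/(2g) = 1.65^2 / (2*9.81) = 2.7225 / 19.62 = 0.1388 m.
E = 4.62 + 0.1388 = 4.7588 m.

4.7588


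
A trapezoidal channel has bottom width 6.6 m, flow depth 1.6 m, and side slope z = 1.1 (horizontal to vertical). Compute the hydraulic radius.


For a trapezoidal section with side slope z:
A = (b + z*y)*y = (6.6 + 1.1*1.6)*1.6 = 13.376 m^2.
P = b + 2*y*sqrt(1 + z^2) = 6.6 + 2*1.6*sqrt(1 + 1.1^2) = 11.357 m.
R = A/P = 13.376 / 11.357 = 1.1778 m.

1.1778


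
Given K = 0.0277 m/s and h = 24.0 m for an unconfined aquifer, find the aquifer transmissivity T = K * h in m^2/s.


Transmissivity is defined as T = K * h.
T = 0.0277 * 24.0
  = 0.6648 m^2/s.

0.6648


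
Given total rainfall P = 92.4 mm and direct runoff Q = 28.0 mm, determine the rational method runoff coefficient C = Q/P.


The runoff coefficient C = runoff depth / rainfall depth.
C = 28.0 / 92.4
  = 0.303.

0.303


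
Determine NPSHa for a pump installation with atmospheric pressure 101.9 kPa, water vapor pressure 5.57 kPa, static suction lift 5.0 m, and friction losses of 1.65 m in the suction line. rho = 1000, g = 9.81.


NPSHa = p_atm/(rho*g) - z_s - hf_s - p_vap/(rho*g).
p_atm/(rho*g) = 101.9*1000 / (1000*9.81) = 10.387 m.
p_vap/(rho*g) = 5.57*1000 / (1000*9.81) = 0.568 m.
NPSHa = 10.387 - 5.0 - 1.65 - 0.568
      = 3.17 m.

3.17


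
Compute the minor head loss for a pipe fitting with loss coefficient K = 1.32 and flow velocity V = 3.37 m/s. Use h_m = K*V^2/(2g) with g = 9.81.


Minor loss formula: h_m = K * V^2/(2g).
V^2 = 3.37^2 = 11.3569.
V^2/(2g) = 11.3569 / 19.62 = 0.5788 m.
h_m = 1.32 * 0.5788 = 0.7641 m.

0.7641


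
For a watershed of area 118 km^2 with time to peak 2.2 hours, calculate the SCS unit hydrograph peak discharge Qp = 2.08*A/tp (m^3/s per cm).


SCS formula: Qp = 2.08 * A / tp.
Qp = 2.08 * 118 / 2.2
   = 245.44 / 2.2
   = 111.56 m^3/s per cm.

111.56


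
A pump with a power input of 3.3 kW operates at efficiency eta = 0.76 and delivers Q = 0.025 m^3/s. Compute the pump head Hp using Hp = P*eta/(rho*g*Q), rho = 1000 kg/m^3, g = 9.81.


Pump head formula: Hp = P * eta / (rho * g * Q).
Numerator: P * eta = 3.3 * 1000 * 0.76 = 2508.0 W.
Denominator: rho * g * Q = 1000 * 9.81 * 0.025 = 245.25.
Hp = 2508.0 / 245.25 = 10.23 m.

10.23


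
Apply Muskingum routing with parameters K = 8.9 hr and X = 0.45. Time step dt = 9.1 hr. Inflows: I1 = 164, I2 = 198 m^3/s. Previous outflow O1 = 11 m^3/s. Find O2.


Muskingum coefficients:
denom = 2*K*(1-X) + dt = 2*8.9*(1-0.45) + 9.1 = 18.89.
C0 = (dt - 2*K*X)/denom = (9.1 - 2*8.9*0.45)/18.89 = 0.0577.
C1 = (dt + 2*K*X)/denom = (9.1 + 2*8.9*0.45)/18.89 = 0.9058.
C2 = (2*K*(1-X) - dt)/denom = 0.0365.
O2 = C0*I2 + C1*I1 + C2*O1
   = 0.0577*198 + 0.9058*164 + 0.0365*11
   = 160.37 m^3/s.

160.37


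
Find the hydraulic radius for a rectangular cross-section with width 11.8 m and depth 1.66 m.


For a rectangular section:
Flow area A = b * y = 11.8 * 1.66 = 19.59 m^2.
Wetted perimeter P = b + 2y = 11.8 + 2*1.66 = 15.12 m.
Hydraulic radius R = A/P = 19.59 / 15.12 = 1.2955 m.

1.2955


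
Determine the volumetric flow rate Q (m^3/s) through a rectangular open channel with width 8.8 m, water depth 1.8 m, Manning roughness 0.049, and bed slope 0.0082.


For a rectangular channel, the cross-sectional area A = b * y = 8.8 * 1.8 = 15.84 m^2.
The wetted perimeter P = b + 2y = 8.8 + 2*1.8 = 12.4 m.
Hydraulic radius R = A/P = 15.84/12.4 = 1.2774 m.
Velocity V = (1/n)*R^(2/3)*S^(1/2) = (1/0.049)*1.2774^(2/3)*0.0082^(1/2) = 2.1757 m/s.
Discharge Q = A * V = 15.84 * 2.1757 = 34.463 m^3/s.

34.463


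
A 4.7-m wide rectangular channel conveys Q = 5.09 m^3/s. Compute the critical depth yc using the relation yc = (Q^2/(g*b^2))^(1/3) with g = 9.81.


Using yc = (Q^2 / (g * b^2))^(1/3):
Q^2 = 5.09^2 = 25.91.
g * b^2 = 9.81 * 4.7^2 = 9.81 * 22.09 = 216.7.
Q^2 / (g*b^2) = 25.91 / 216.7 = 0.1196.
yc = 0.1196^(1/3) = 0.4926 m.

0.4926


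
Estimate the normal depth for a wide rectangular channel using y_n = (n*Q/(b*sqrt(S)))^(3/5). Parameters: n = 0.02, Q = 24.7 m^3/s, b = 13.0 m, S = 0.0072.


We use the wide-channel approximation y_n = (n*Q/(b*sqrt(S)))^(3/5).
sqrt(S) = sqrt(0.0072) = 0.084853.
Numerator: n*Q = 0.02 * 24.7 = 0.494.
Denominator: b*sqrt(S) = 13.0 * 0.084853 = 1.103089.
arg = 0.4478.
y_n = 0.4478^(3/5) = 0.6175 m.

0.6175


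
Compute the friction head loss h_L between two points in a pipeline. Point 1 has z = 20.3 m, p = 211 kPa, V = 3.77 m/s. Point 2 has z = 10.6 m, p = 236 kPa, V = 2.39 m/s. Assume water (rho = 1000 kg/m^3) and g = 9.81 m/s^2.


Total head at each section: H = z + p/(rho*g) + V^2/(2g).
H1 = 20.3 + 211*1000/(1000*9.81) + 3.77^2/(2*9.81)
   = 20.3 + 21.509 + 0.7244
   = 42.533 m.
H2 = 10.6 + 236*1000/(1000*9.81) + 2.39^2/(2*9.81)
   = 10.6 + 24.057 + 0.2911
   = 34.948 m.
h_L = H1 - H2 = 42.533 - 34.948 = 7.585 m.

7.585


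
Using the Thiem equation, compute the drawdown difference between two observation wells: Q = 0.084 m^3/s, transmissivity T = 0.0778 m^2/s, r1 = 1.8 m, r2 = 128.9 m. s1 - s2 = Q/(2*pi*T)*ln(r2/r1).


Thiem equation: s1 - s2 = Q/(2*pi*T) * ln(r2/r1).
ln(r2/r1) = ln(128.9/1.8) = 4.2713.
Q/(2*pi*T) = 0.084 / (2*pi*0.0778) = 0.084 / 0.4888 = 0.1718.
s1 - s2 = 0.1718 * 4.2713 = 0.734 m.

0.734


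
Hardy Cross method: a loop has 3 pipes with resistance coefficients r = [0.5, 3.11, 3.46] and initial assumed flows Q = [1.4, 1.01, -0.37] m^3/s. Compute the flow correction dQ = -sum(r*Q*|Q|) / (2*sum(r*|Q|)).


Numerator terms (r*Q*|Q|): 0.5*1.4*|1.4| = 0.98; 3.11*1.01*|1.01| = 3.1725; 3.46*-0.37*|-0.37| = -0.4737.
Sum of numerator = 3.6788.
Denominator terms (r*|Q|): 0.5*|1.4| = 0.7; 3.11*|1.01| = 3.1411; 3.46*|-0.37| = 1.2802.
2 * sum of denominator = 2 * 5.1213 = 10.2426.
dQ = -3.6788 / 10.2426 = -0.3592 m^3/s.

-0.3592


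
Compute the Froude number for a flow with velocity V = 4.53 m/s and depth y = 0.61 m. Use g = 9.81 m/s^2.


The Froude number is defined as Fr = V / sqrt(g*y).
g*y = 9.81 * 0.61 = 5.9841.
sqrt(g*y) = sqrt(5.9841) = 2.4462.
Fr = 4.53 / 2.4462 = 1.8518.

1.8518


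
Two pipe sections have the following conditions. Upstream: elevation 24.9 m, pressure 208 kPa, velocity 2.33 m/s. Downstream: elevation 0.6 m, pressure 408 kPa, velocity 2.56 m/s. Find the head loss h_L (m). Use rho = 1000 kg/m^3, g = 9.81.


Total head at each section: H = z + p/(rho*g) + V^2/(2g).
H1 = 24.9 + 208*1000/(1000*9.81) + 2.33^2/(2*9.81)
   = 24.9 + 21.203 + 0.2767
   = 46.38 m.
H2 = 0.6 + 408*1000/(1000*9.81) + 2.56^2/(2*9.81)
   = 0.6 + 41.59 + 0.334
   = 42.524 m.
h_L = H1 - H2 = 46.38 - 42.524 = 3.855 m.

3.855


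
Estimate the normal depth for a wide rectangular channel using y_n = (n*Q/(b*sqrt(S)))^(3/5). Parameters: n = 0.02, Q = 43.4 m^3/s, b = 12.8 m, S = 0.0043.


We use the wide-channel approximation y_n = (n*Q/(b*sqrt(S)))^(3/5).
sqrt(S) = sqrt(0.0043) = 0.065574.
Numerator: n*Q = 0.02 * 43.4 = 0.868.
Denominator: b*sqrt(S) = 12.8 * 0.065574 = 0.839347.
arg = 1.0341.
y_n = 1.0341^(3/5) = 1.0203 m.

1.0203


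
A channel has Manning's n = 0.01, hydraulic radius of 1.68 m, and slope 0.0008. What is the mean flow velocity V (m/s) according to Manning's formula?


Manning's equation gives V = (1/n) * R^(2/3) * S^(1/2).
First, compute R^(2/3) = 1.68^(2/3) = 1.4132.
Next, S^(1/2) = 0.0008^(1/2) = 0.028284.
Then 1/n = 1/0.01 = 100.0.
V = 100.0 * 1.4132 * 0.028284 = 3.9972 m/s.

3.9972


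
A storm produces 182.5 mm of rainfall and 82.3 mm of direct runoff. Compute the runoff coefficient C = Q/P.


The runoff coefficient C = runoff depth / rainfall depth.
C = 82.3 / 182.5
  = 0.451.

0.451


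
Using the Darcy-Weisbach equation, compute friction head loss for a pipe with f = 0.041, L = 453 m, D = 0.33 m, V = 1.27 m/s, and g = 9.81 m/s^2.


Darcy-Weisbach equation: h_f = f * (L/D) * V^2/(2g).
f * L/D = 0.041 * 453/0.33 = 56.2818.
V^2/(2g) = 1.27^2 / (2*9.81) = 1.6129 / 19.62 = 0.0822 m.
h_f = 56.2818 * 0.0822 = 4.627 m.

4.627


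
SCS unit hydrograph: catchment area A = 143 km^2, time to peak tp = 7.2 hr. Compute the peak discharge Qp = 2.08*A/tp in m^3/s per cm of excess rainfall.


SCS formula: Qp = 2.08 * A / tp.
Qp = 2.08 * 143 / 7.2
   = 297.44 / 7.2
   = 41.31 m^3/s per cm.

41.31


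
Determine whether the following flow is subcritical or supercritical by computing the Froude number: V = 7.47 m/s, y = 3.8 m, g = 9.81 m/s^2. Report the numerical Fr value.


The Froude number is defined as Fr = V / sqrt(g*y).
g*y = 9.81 * 3.8 = 37.278.
sqrt(g*y) = sqrt(37.278) = 6.1056.
Fr = 7.47 / 6.1056 = 1.2235.
Since Fr > 1, the flow is supercritical.

1.2235


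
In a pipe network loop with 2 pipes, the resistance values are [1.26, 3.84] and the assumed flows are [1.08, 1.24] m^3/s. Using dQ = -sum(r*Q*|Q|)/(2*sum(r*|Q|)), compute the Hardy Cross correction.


Numerator terms (r*Q*|Q|): 1.26*1.08*|1.08| = 1.4697; 3.84*1.24*|1.24| = 5.9044.
Sum of numerator = 7.374.
Denominator terms (r*|Q|): 1.26*|1.08| = 1.3608; 3.84*|1.24| = 4.7616.
2 * sum of denominator = 2 * 6.1224 = 12.2448.
dQ = -7.374 / 12.2448 = -0.6022 m^3/s.

-0.6022


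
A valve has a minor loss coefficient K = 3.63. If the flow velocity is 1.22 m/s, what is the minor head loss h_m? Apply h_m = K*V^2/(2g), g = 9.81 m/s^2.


Minor loss formula: h_m = K * V^2/(2g).
V^2 = 1.22^2 = 1.4884.
V^2/(2g) = 1.4884 / 19.62 = 0.0759 m.
h_m = 3.63 * 0.0759 = 0.2754 m.

0.2754


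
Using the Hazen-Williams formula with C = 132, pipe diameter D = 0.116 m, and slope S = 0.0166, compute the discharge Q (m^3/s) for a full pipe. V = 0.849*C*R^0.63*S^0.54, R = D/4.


For a full circular pipe, R = D/4 = 0.116/4 = 0.029 m.
V = 0.849 * 132 * 0.029^0.63 * 0.0166^0.54
  = 0.849 * 132 * 0.107476 * 0.10936
  = 1.3172 m/s.
Pipe area A = pi*D^2/4 = pi*0.116^2/4 = 0.0106 m^2.
Q = A * V = 0.0106 * 1.3172 = 0.0139 m^3/s.

0.0139


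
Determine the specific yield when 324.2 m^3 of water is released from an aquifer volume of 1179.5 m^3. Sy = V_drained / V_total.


Specific yield Sy = Volume drained / Total volume.
Sy = 324.2 / 1179.5
   = 0.2749.

0.2749


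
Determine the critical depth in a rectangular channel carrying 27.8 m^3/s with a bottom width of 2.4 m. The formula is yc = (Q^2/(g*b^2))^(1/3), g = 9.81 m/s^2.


Using yc = (Q^2 / (g * b^2))^(1/3):
Q^2 = 27.8^2 = 772.84.
g * b^2 = 9.81 * 2.4^2 = 9.81 * 5.76 = 56.51.
Q^2 / (g*b^2) = 772.84 / 56.51 = 13.6762.
yc = 13.6762^(1/3) = 2.3915 m.

2.3915


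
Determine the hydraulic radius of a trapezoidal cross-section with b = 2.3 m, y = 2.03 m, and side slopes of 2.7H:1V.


For a trapezoidal section with side slope z:
A = (b + z*y)*y = (2.3 + 2.7*2.03)*2.03 = 15.795 m^2.
P = b + 2*y*sqrt(1 + z^2) = 2.3 + 2*2.03*sqrt(1 + 2.7^2) = 13.99 m.
R = A/P = 15.795 / 13.99 = 1.1291 m.

1.1291


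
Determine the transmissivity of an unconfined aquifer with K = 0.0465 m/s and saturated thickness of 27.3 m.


Transmissivity is defined as T = K * h.
T = 0.0465 * 27.3
  = 1.2694 m^2/s.

1.2694


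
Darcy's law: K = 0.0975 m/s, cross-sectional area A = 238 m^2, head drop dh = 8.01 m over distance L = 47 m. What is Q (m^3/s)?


Darcy's law: Q = K * A * i, where i = dh/L.
Hydraulic gradient i = 8.01 / 47 = 0.170426.
Q = 0.0975 * 238 * 0.170426
  = 3.9547 m^3/s.

3.9547


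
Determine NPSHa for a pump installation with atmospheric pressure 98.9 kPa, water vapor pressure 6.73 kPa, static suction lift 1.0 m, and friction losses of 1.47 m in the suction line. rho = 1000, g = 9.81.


NPSHa = p_atm/(rho*g) - z_s - hf_s - p_vap/(rho*g).
p_atm/(rho*g) = 98.9*1000 / (1000*9.81) = 10.082 m.
p_vap/(rho*g) = 6.73*1000 / (1000*9.81) = 0.686 m.
NPSHa = 10.082 - 1.0 - 1.47 - 0.686
      = 6.93 m.

6.93


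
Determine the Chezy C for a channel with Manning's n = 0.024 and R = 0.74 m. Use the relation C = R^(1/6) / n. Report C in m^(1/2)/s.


The Chezy coefficient relates to Manning's n through C = R^(1/6) / n.
R^(1/6) = 0.74^(1/6) = 0.951054.
C = 0.951054 / 0.024 = 39.63 m^(1/2)/s.

39.63


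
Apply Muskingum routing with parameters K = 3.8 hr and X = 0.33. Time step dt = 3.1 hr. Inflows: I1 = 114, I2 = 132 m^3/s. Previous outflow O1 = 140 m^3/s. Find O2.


Muskingum coefficients:
denom = 2*K*(1-X) + dt = 2*3.8*(1-0.33) + 3.1 = 8.192.
C0 = (dt - 2*K*X)/denom = (3.1 - 2*3.8*0.33)/8.192 = 0.0723.
C1 = (dt + 2*K*X)/denom = (3.1 + 2*3.8*0.33)/8.192 = 0.6846.
C2 = (2*K*(1-X) - dt)/denom = 0.2432.
O2 = C0*I2 + C1*I1 + C2*O1
   = 0.0723*132 + 0.6846*114 + 0.2432*140
   = 121.62 m^3/s.

121.62


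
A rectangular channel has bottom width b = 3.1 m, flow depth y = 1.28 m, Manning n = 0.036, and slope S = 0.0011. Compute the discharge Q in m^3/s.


For a rectangular channel, the cross-sectional area A = b * y = 3.1 * 1.28 = 3.97 m^2.
The wetted perimeter P = b + 2y = 3.1 + 2*1.28 = 5.66 m.
Hydraulic radius R = A/P = 3.97/5.66 = 0.7011 m.
Velocity V = (1/n)*R^(2/3)*S^(1/2) = (1/0.036)*0.7011^(2/3)*0.0011^(1/2) = 0.727 m/s.
Discharge Q = A * V = 3.97 * 0.727 = 2.885 m^3/s.

2.885


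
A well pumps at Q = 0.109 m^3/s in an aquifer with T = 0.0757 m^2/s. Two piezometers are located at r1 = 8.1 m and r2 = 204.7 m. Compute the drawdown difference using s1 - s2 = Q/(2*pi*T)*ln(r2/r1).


Thiem equation: s1 - s2 = Q/(2*pi*T) * ln(r2/r1).
ln(r2/r1) = ln(204.7/8.1) = 3.2297.
Q/(2*pi*T) = 0.109 / (2*pi*0.0757) = 0.109 / 0.4756 = 0.2292.
s1 - s2 = 0.2292 * 3.2297 = 0.7401 m.

0.7401


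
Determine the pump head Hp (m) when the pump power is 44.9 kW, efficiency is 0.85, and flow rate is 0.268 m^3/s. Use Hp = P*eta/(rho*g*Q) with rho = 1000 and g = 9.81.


Pump head formula: Hp = P * eta / (rho * g * Q).
Numerator: P * eta = 44.9 * 1000 * 0.85 = 38165.0 W.
Denominator: rho * g * Q = 1000 * 9.81 * 0.268 = 2629.08.
Hp = 38165.0 / 2629.08 = 14.52 m.

14.52


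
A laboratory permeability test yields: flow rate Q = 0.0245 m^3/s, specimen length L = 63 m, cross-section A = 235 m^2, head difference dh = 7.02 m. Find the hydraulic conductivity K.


From K = Q*L / (A*dh):
Numerator: Q*L = 0.0245 * 63 = 1.5435.
Denominator: A*dh = 235 * 7.02 = 1649.7.
K = 1.5435 / 1649.7 = 0.000936 m/s.

0.000936


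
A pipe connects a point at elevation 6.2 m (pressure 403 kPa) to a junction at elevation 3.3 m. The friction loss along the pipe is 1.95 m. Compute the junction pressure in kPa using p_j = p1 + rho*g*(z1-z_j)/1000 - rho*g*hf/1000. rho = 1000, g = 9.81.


Junction pressure: p_j = p1 + rho*g*(z1 - z_j)/1000 - rho*g*hf/1000.
Elevation term = 1000*9.81*(6.2 - 3.3)/1000 = 28.449 kPa.
Friction term = 1000*9.81*1.95/1000 = 19.13 kPa.
p_j = 403 + 28.449 - 19.13 = 412.32 kPa.

412.32


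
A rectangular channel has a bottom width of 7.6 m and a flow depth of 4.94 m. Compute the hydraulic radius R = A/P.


For a rectangular section:
Flow area A = b * y = 7.6 * 4.94 = 37.54 m^2.
Wetted perimeter P = b + 2y = 7.6 + 2*4.94 = 17.48 m.
Hydraulic radius R = A/P = 37.54 / 17.48 = 2.1478 m.

2.1478


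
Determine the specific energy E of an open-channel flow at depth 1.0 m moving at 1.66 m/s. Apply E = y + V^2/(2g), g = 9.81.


Specific energy E = y + V^2/(2g).
Velocity head = V^2/(2g) = 1.66^2 / (2*9.81) = 2.7556 / 19.62 = 0.1404 m.
E = 1.0 + 0.1404 = 1.1404 m.

1.1404


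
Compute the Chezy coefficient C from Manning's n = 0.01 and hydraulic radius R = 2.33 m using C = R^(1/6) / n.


The Chezy coefficient relates to Manning's n through C = R^(1/6) / n.
R^(1/6) = 2.33^(1/6) = 1.151399.
C = 1.151399 / 0.01 = 115.14 m^(1/2)/s.

115.14


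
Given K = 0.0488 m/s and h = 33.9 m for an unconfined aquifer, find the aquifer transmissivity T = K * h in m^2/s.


Transmissivity is defined as T = K * h.
T = 0.0488 * 33.9
  = 1.6543 m^2/s.

1.6543


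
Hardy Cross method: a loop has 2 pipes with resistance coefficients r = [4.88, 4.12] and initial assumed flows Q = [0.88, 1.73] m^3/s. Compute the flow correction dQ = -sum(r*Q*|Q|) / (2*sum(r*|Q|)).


Numerator terms (r*Q*|Q|): 4.88*0.88*|0.88| = 3.7791; 4.12*1.73*|1.73| = 12.3307.
Sum of numerator = 16.1098.
Denominator terms (r*|Q|): 4.88*|0.88| = 4.2944; 4.12*|1.73| = 7.1276.
2 * sum of denominator = 2 * 11.422 = 22.844.
dQ = -16.1098 / 22.844 = -0.7052 m^3/s.

-0.7052


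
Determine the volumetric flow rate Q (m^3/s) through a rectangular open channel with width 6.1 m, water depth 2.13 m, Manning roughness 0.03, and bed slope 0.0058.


For a rectangular channel, the cross-sectional area A = b * y = 6.1 * 2.13 = 12.99 m^2.
The wetted perimeter P = b + 2y = 6.1 + 2*2.13 = 10.36 m.
Hydraulic radius R = A/P = 12.99/10.36 = 1.2542 m.
Velocity V = (1/n)*R^(2/3)*S^(1/2) = (1/0.03)*1.2542^(2/3)*0.0058^(1/2) = 2.9523 m/s.
Discharge Q = A * V = 12.99 * 2.9523 = 38.359 m^3/s.

38.359


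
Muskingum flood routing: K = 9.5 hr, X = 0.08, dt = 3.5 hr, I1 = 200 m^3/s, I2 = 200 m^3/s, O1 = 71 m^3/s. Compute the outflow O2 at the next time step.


Muskingum coefficients:
denom = 2*K*(1-X) + dt = 2*9.5*(1-0.08) + 3.5 = 20.98.
C0 = (dt - 2*K*X)/denom = (3.5 - 2*9.5*0.08)/20.98 = 0.0944.
C1 = (dt + 2*K*X)/denom = (3.5 + 2*9.5*0.08)/20.98 = 0.2393.
C2 = (2*K*(1-X) - dt)/denom = 0.6663.
O2 = C0*I2 + C1*I1 + C2*O1
   = 0.0944*200 + 0.2393*200 + 0.6663*71
   = 114.04 m^3/s.

114.04


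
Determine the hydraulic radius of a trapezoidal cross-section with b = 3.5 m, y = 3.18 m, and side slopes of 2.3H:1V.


For a trapezoidal section with side slope z:
A = (b + z*y)*y = (3.5 + 2.3*3.18)*3.18 = 34.389 m^2.
P = b + 2*y*sqrt(1 + z^2) = 3.5 + 2*3.18*sqrt(1 + 2.3^2) = 19.451 m.
R = A/P = 34.389 / 19.451 = 1.768 m.

1.768


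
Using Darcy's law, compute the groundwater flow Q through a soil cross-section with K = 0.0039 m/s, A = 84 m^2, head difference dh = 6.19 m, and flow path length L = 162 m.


Darcy's law: Q = K * A * i, where i = dh/L.
Hydraulic gradient i = 6.19 / 162 = 0.03821.
Q = 0.0039 * 84 * 0.03821
  = 0.0125 m^3/s.

0.0125


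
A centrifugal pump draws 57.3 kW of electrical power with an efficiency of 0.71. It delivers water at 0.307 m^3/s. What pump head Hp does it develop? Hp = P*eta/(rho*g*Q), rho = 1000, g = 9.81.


Pump head formula: Hp = P * eta / (rho * g * Q).
Numerator: P * eta = 57.3 * 1000 * 0.71 = 40683.0 W.
Denominator: rho * g * Q = 1000 * 9.81 * 0.307 = 3011.67.
Hp = 40683.0 / 3011.67 = 13.51 m.

13.51


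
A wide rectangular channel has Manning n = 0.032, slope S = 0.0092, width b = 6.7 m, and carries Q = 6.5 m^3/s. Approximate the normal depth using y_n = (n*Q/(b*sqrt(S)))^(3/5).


We use the wide-channel approximation y_n = (n*Q/(b*sqrt(S)))^(3/5).
sqrt(S) = sqrt(0.0092) = 0.095917.
Numerator: n*Q = 0.032 * 6.5 = 0.208.
Denominator: b*sqrt(S) = 6.7 * 0.095917 = 0.642644.
arg = 0.3237.
y_n = 0.3237^(3/5) = 0.5082 m.

0.5082


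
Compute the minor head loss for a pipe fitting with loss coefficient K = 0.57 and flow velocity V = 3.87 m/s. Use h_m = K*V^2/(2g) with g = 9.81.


Minor loss formula: h_m = K * V^2/(2g).
V^2 = 3.87^2 = 14.9769.
V^2/(2g) = 14.9769 / 19.62 = 0.7633 m.
h_m = 0.57 * 0.7633 = 0.4351 m.

0.4351


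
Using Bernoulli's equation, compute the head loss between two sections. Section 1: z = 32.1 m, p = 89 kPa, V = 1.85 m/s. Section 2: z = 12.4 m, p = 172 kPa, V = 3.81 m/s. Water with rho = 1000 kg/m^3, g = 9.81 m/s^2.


Total head at each section: H = z + p/(rho*g) + V^2/(2g).
H1 = 32.1 + 89*1000/(1000*9.81) + 1.85^2/(2*9.81)
   = 32.1 + 9.072 + 0.1744
   = 41.347 m.
H2 = 12.4 + 172*1000/(1000*9.81) + 3.81^2/(2*9.81)
   = 12.4 + 17.533 + 0.7399
   = 30.673 m.
h_L = H1 - H2 = 41.347 - 30.673 = 10.674 m.

10.674


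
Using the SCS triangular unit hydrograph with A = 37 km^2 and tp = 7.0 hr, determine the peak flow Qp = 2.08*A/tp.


SCS formula: Qp = 2.08 * A / tp.
Qp = 2.08 * 37 / 7.0
   = 76.96 / 7.0
   = 10.99 m^3/s per cm.

10.99


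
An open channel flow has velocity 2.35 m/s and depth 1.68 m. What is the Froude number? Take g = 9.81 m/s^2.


The Froude number is defined as Fr = V / sqrt(g*y).
g*y = 9.81 * 1.68 = 16.4808.
sqrt(g*y) = sqrt(16.4808) = 4.0597.
Fr = 2.35 / 4.0597 = 0.5789.

0.5789


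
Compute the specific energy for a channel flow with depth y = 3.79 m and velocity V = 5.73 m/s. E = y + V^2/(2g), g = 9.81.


Specific energy E = y + V^2/(2g).
Velocity head = V^2/(2g) = 5.73^2 / (2*9.81) = 32.8329 / 19.62 = 1.6734 m.
E = 3.79 + 1.6734 = 5.4634 m.

5.4634
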